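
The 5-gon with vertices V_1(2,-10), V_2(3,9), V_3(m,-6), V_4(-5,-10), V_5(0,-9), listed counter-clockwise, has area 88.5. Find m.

-6

Write out the shoelace sum; only the two edges meeting at V_3 involve m:
2·Area = [(3·(-6) − m·9) + (m·(-10) − (-5)·(-6))] + 111
       = -19·m + 63 = 177
⇒ m = -6.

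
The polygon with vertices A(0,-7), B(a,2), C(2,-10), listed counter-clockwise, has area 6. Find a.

-10

Write out the shoelace sum; only the two edges meeting at B involve a:
2·Area = [(0·2 − a·(-7)) + (a·(-10) − 2·2)] + -14
       = -3·a + -18 = 12
⇒ a = -10.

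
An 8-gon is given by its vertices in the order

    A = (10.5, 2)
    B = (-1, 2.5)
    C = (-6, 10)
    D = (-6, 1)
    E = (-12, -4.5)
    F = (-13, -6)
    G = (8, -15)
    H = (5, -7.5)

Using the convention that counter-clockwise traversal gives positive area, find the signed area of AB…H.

Apply the surveyor's formula: 2A = Σ (x_i·y_{i+1} − x_{i+1}·y_i), indices taken mod 8.
Σ = (28.25) + (5) + (54) + (39) + (13.5) + (243) + (15) + (88.75) = 486.5
Signed area = Σ/2 = 243.25 (positive ⇒ counter-clockwise traversal).

243.25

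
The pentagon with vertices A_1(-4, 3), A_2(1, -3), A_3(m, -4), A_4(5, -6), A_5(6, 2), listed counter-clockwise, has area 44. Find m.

3

The doubled signed area Σ (x_i y_{i+1} − x_{i+1} y_i) is linear in m.
With m=0 it equals 97; the coefficient of m is -3 (from the two edges through A_3).
So -3·m + 97 = 2·44 = 88 ⇒ m = 3.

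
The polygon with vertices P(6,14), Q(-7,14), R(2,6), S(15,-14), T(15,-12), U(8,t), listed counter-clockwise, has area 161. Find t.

10

Write out the shoelace sum; only the two edges meeting at U involve t:
2·Area = [(15·t − 8·(-12)) + (8·14 − 6·t)] + 24
       = 9·t + 232 = 322
⇒ t = 10.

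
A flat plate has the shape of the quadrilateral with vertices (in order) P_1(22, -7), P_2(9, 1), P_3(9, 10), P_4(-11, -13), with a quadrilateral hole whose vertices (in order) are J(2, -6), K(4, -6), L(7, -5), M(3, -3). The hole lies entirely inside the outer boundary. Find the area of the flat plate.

Outer boundary:
Apply the shoelace formula: 2A = Σ (x_i·y_{i+1} − x_{i+1}·y_i), indices taken mod 4.
Σ = (85) + (81) + (-7) + (363) = 522
Area = |Σ|/2 = 261.
Hole:
Cross-terms: 12, 22, -6, -12  ⇒  Σ = 16
Area = |Σ|/2 = 8.
Net area = 261 − 8 = 253.

253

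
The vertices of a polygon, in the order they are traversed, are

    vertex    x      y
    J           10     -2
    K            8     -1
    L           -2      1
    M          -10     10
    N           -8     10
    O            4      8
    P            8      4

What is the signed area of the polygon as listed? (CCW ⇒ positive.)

-113

Σ = (6) + (6) + (-10) + (-20) + (-104) + (-48) + (-56) = -226
Signed area = Σ/2 = -113 (negative ⇒ clockwise traversal).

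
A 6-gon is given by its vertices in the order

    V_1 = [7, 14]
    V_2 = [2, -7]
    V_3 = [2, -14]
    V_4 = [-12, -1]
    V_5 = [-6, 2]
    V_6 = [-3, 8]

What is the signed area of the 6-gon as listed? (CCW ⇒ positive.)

-215.5

Apply the surveyor's formula: 2A = Σ (x_i·y_{i+1} − x_{i+1}·y_i), indices taken mod 6.
Σ = (-77) + (-14) + (-170) + (-30) + (-42) + (-98) = -431
Signed area = Σ/2 = -215.5 (negative ⇒ clockwise traversal).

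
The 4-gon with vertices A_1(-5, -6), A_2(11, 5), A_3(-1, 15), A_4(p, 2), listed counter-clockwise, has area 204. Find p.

Write out the shoelace sum; only the two edges meeting at A_4 involve p:
2·Area = [((-1)·2 − p·15) + (p·(-6) − (-5)·2)] + 211
       = -21·p + 219 = 408
⇒ p = -9.

-9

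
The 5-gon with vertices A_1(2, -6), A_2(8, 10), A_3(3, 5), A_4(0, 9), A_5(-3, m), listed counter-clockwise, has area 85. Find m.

The doubled signed area Σ (x_i y_{i+1} − x_{i+1} y_i) is linear in m.
With m=0 it equals 150; the coefficient of m is -2 (from the two edges through A_5).
So -2·m + 150 = 2·85 = 170 ⇒ m = -10.

-10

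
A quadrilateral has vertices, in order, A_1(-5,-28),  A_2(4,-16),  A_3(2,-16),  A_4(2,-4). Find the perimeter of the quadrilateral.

54

|A_1A_2| = √((9)² + (12)²) = √225 = 15
|A_2A_3| = √((-2)² + (0)²) = √4 = 2
|A_3A_4| = √((0)² + (12)²) = √144 = 12
|A_4A_1| = √((-7)² + (-24)²) = √625 = 25
Perimeter = 15 + 2 + 12 + 25 = 54.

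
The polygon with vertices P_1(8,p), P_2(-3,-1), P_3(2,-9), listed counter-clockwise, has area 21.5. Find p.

-10

Write out the shoelace sum; only the two edges meeting at P_1 involve p:
2·Area = [(2·p − 8·(-9)) + (8·(-1) − (-3)·p)] + 29
       = 5·p + 93 = 43
⇒ p = -10.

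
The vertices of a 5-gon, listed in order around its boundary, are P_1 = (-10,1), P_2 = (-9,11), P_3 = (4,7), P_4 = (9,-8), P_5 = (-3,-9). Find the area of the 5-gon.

250.5

Apply Gauss's area formula: 2A = Σ (x_i·y_{i+1} − x_{i+1}·y_i), indices taken mod 5.
Σ = (-101) + (-107) + (-95) + (-105) + (-93) = -501
Area = |Σ|/2 = 250.5.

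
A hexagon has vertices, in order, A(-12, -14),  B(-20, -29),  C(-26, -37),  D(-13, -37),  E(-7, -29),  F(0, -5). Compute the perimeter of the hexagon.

|AB| = √((-8)² + (-15)²) = √289 = 17
|BC| = √((-6)² + (-8)²) = √100 = 10
|CD| = √((13)² + (0)²) = √169 = 13
|DE| = √((6)² + (8)²) = √100 = 10
|EF| = √((7)² + (24)²) = √625 = 25
|FA| = √((-12)² + (-9)²) = √225 = 15
Perimeter = 17 + 10 + 13 + 10 + 25 + 15 = 90.

90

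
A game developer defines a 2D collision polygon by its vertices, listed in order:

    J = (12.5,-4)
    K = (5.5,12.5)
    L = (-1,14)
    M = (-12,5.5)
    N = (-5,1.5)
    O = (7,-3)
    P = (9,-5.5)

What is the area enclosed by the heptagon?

232.75

Apply the surveyor's formula: 2A = Σ (x_i·y_{i+1} − x_{i+1}·y_i), indices taken mod 7.
Σ = (178.25) + (89.5) + (162.5) + (9.5) + (4.5) + (-11.5) + (32.75) = 465.5
Area = |Σ|/2 = 232.75.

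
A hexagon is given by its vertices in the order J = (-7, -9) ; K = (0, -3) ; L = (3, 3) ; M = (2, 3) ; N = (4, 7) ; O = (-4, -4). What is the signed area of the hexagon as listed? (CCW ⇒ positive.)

27.5

Apply the shoelace (surveyor's) formula: 2A = Σ (x_i·y_{i+1} − x_{i+1}·y_i), indices taken mod 6.
J→K: (-7)(-3) − (0)(-9) = 21
K→L: (0)(3) − (3)(-3) = 9
L→M: (3)(3) − (2)(3) = 3
M→N: (2)(7) − (4)(3) = 2
N→O: (4)(-4) − (-4)(7) = 12
O→J: (-4)(-9) − (-7)(-4) = 8
Σ = 55
Signed area = Σ/2 = 27.5 (positive ⇒ counter-clockwise traversal).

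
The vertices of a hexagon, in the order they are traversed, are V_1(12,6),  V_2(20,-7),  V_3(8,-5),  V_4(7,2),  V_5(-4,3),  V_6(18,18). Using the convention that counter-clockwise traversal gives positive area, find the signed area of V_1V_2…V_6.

-201

Apply the shoelace formula: 2A = Σ (x_i·y_{i+1} − x_{i+1}·y_i), indices taken mod 6.
Cross-terms: -204, -44, 51, 29, -126, -108  ⇒  Σ = -402
Signed area = Σ/2 = -201 (negative ⇒ clockwise traversal).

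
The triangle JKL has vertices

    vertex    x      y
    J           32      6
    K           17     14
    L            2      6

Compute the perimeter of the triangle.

64

|JK| = √((-15)² + (8)²) = √289 = 17
|KL| = √((-15)² + (-8)²) = √289 = 17
|LJ| = √((30)² + (0)²) = √900 = 30
Perimeter = 17 + 17 + 30 = 64.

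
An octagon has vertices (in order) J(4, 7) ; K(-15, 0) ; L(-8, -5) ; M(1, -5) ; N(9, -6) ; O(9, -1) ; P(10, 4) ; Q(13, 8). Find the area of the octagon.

221

Apply the surveyor's formula: 2A = Σ (x_i·y_{i+1} − x_{i+1}·y_i), indices taken mod 8.
J→K: (4)(0) − (-15)(7) = 105
K→L: (-15)(-5) − (-8)(0) = 75
L→M: (-8)(-5) − (1)(-5) = 45
M→N: (1)(-6) − (9)(-5) = 39
N→O: (9)(-1) − (9)(-6) = 45
O→P: (9)(4) − (10)(-1) = 46
P→Q: (10)(8) − (13)(4) = 28
Q→J: (13)(7) − (4)(8) = 59
Σ = 442
Area = |Σ|/2 = 221.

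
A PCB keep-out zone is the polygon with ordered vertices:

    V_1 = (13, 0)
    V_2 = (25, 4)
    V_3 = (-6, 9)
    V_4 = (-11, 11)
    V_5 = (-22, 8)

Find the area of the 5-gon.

192

Apply the surveyor's formula: 2A = Σ (x_i·y_{i+1} − x_{i+1}·y_i), indices taken mod 5.
V_1→V_2: (13)(4) − (25)(0) = 52
V_2→V_3: (25)(9) − (-6)(4) = 249
V_3→V_4: (-6)(11) − (-11)(9) = 33
V_4→V_5: (-11)(8) − (-22)(11) = 154
V_5→V_1: (-22)(0) − (13)(8) = -104
Σ = 384
Area = |Σ|/2 = 192.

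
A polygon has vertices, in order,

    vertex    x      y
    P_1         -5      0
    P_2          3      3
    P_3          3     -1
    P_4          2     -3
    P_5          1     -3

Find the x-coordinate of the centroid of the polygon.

1/6

Apply the surveyor's formula. First the cross-terms c_i = x_i·y_{i+1} − x_{i+1}·y_i:
  -15, -12, -7, -3, -15  ⇒  2A = -52, A = -26.
Then Σ (x_i + x_{i+1})·c_i = -26, so x̄ = -26 / (6·(-26)) = 1/6.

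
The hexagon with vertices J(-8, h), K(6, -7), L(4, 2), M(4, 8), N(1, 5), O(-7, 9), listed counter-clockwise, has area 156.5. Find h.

-5

The doubled signed area Σ (x_i y_{i+1} − x_{i+1} y_i) is linear in h.
With h=0 it equals 248; the coefficient of h is -13 (from the two edges through J).
So -13·h + 248 = 2·156.5 = 313 ⇒ h = -5.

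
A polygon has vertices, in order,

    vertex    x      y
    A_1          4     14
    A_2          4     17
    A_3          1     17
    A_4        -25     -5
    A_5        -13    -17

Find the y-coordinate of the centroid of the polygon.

Apply Gauss's area formula. First the cross-terms c_i = x_i·y_{i+1} − x_{i+1}·y_i:
  12, 51, 420, 360, -114  ⇒  2A = 729, A = 364.5.
Then Σ (y_i + y_{i+1})·c_i = -432, so ȳ = -432 / (6·364.5) = -16/81.

-16/81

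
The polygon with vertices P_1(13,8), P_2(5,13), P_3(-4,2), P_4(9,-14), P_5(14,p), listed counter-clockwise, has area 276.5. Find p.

-4

The doubled signed area Σ (x_i y_{i+1} − x_{i+1} y_i) is linear in p.
With p=0 it equals 537; the coefficient of p is -4 (from the two edges through P_5).
So -4·p + 537 = 2·276.5 = 553 ⇒ p = -4.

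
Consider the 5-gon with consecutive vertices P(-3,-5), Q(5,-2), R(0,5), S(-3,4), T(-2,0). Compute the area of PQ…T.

Apply the surveyor's formula: 2A = Σ (x_i·y_{i+1} − x_{i+1}·y_i), indices taken mod 5.
Σ = (31) + (25) + (15) + (8) + (10) = 89
Area = |Σ|/2 = 44.5.

44.5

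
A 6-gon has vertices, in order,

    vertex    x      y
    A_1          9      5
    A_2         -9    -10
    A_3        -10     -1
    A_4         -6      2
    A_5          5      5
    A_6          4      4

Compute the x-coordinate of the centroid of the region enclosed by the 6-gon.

Apply Gauss's area formula. First the cross-terms c_i = x_i·y_{i+1} − x_{i+1}·y_i:
  -45, -91, -26, -40, 0, -16  ⇒  2A = -218, A = -109.
Then Σ (x_i + x_{i+1})·c_i = 1977, so x̄ = 1977 / (6·(-109)) = -659/218.

-659/218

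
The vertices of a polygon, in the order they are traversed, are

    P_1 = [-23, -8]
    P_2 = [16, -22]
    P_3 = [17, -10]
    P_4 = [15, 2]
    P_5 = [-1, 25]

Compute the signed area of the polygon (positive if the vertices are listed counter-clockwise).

Cross-terms: 634, 214, 184, 377, 583  ⇒  Σ = 1992
Signed area = Σ/2 = 996 (positive ⇒ counter-clockwise traversal).

996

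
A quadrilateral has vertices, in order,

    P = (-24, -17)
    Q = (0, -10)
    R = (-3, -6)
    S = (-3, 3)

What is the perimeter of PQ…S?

68

|PQ| = √((24)² + (7)²) = √625 = 25
|QR| = √((-3)² + (4)²) = √25 = 5
|RS| = √((0)² + (9)²) = √81 = 9
|SP| = √((-21)² + (-20)²) = √841 = 29
Perimeter = 25 + 5 + 9 + 29 = 68.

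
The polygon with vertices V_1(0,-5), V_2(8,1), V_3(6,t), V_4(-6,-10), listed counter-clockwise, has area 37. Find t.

5

The doubled signed area Σ (x_i y_{i+1} − x_{i+1} y_i) is linear in t.
With t=0 it equals 4; the coefficient of t is 14 (from the two edges through V_3).
So 14·t + 4 = 2·37 = 74 ⇒ t = 5.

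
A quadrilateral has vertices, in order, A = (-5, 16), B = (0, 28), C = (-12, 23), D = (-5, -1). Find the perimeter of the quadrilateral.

|AB| = √((5)² + (12)²) = √169 = 13
|BC| = √((-12)² + (-5)²) = √169 = 13
|CD| = √((7)² + (-24)²) = √625 = 25
|DA| = √((0)² + (17)²) = √289 = 17
Perimeter = 13 + 13 + 25 + 17 = 68.

68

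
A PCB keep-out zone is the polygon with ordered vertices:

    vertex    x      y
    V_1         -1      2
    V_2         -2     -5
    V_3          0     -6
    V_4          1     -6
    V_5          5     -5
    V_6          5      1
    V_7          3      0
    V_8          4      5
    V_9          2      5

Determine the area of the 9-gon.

56.5

Apply the shoelace (surveyor's) formula: 2A = Σ (x_i·y_{i+1} − x_{i+1}·y_i), indices taken mod 9.
Cross-terms: 9, 12, 6, 25, 30, -3, 15, 10, 9  ⇒  Σ = 113
Area = |Σ|/2 = 56.5.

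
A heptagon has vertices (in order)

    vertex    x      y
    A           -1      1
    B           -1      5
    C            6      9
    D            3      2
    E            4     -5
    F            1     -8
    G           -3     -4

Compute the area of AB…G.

Apply the shoelace formula: 2A = Σ (x_i·y_{i+1} − x_{i+1}·y_i), indices taken mod 7.
Cross-terms: -4, -39, -15, -23, -27, -28, -7  ⇒  Σ = -143
Area = |Σ|/2 = 71.5.

71.5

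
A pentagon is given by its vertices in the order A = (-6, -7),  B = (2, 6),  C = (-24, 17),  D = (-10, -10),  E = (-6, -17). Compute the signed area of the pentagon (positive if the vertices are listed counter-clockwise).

308

Apply the surveyor's formula: 2A = Σ (x_i·y_{i+1} − x_{i+1}·y_i), indices taken mod 5.
Cross-terms: -22, 178, 410, 110, -60  ⇒  Σ = 616
Signed area = Σ/2 = 308 (positive ⇒ counter-clockwise traversal).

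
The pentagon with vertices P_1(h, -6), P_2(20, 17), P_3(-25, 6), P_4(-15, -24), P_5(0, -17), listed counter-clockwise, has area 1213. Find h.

Write out the shoelace sum; only the two edges meeting at P_1 involve h:
2·Area = [(0·(-6) − h·(-17)) + (h·17 − 20·(-6))] + 1490
       = 34·h + 1610 = 2426
⇒ h = 24.

24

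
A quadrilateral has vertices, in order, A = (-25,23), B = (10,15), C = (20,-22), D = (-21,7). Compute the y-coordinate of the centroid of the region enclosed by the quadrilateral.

176/39

Apply the shoelace formula. First the cross-terms c_i = x_i·y_{i+1} − x_{i+1}·y_i:
  -605, -520, -322, -308  ⇒  2A = -1755, A = -877.5.
Then Σ (y_i + y_{i+1})·c_i = -23760, so ȳ = -23760 / (6·(-877.5)) = 176/39.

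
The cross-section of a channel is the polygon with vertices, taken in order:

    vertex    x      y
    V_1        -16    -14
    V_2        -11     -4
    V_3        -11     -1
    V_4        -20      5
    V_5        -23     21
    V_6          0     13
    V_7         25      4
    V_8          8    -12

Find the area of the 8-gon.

Σ = (-90) + (-33) + (-75) + (-305) + (-299) + (-325) + (-332) + (-304) = -1763
Area = |Σ|/2 = 881.5.

881.5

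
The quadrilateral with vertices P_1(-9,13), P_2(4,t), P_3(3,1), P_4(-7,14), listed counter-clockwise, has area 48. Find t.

Write out the shoelace sum; only the two edges meeting at P_2 involve t:
2·Area = [((-9)·t − 4·13) + (4·1 − 3·t)] + 84
       = -12·t + 36 = 96
⇒ t = -5.

-5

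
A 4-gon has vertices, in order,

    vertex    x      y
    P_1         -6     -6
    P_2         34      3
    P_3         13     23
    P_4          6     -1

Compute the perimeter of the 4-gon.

|P_1P_2| = √((40)² + (9)²) = √1681 = 41
|P_2P_3| = √((-21)² + (20)²) = √841 = 29
|P_3P_4| = √((-7)² + (-24)²) = √625 = 25
|P_4P_1| = √((-12)² + (-5)²) = √169 = 13
Perimeter = 41 + 29 + 25 + 13 = 108.

108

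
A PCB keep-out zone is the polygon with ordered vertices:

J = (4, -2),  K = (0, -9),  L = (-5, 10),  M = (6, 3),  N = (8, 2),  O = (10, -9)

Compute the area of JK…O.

122

Apply the shoelace (surveyor's) formula: 2A = Σ (x_i·y_{i+1} − x_{i+1}·y_i), indices taken mod 6.
Cross-terms: -36, -45, -75, -12, -92, 16  ⇒  Σ = -244
Area = |Σ|/2 = 122.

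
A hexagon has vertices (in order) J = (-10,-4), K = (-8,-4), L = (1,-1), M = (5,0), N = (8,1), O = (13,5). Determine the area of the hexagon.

Σ = (8) + (12) + (5) + (5) + (27) + (-2) = 55
Area = |Σ|/2 = 27.5.

27.5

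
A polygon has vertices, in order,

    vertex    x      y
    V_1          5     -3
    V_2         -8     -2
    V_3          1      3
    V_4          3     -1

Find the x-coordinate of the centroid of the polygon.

Apply the shoelace formula. First the cross-terms c_i = x_i·y_{i+1} − x_{i+1}·y_i:
  -34, -22, -10, -4  ⇒  2A = -70, A = -35.
Then Σ (x_i + x_{i+1})·c_i = 184, so x̄ = 184 / (6·(-35)) = -92/105.

-92/105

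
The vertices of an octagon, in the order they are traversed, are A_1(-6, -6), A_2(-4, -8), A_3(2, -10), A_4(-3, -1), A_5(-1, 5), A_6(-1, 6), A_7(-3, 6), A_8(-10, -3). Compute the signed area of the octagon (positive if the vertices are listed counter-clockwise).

Apply Gauss's area formula: 2A = Σ (x_i·y_{i+1} − x_{i+1}·y_i), indices taken mod 8.
Σ = (24) + (56) + (-32) + (-16) + (-1) + (12) + (69) + (42) = 154
Signed area = Σ/2 = 77 (positive ⇒ counter-clockwise traversal).

77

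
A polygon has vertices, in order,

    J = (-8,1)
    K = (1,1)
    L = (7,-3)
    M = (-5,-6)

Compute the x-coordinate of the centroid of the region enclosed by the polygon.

Apply the shoelace (surveyor's) formula. First the cross-terms c_i = x_i·y_{i+1} − x_{i+1}·y_i:
  -9, -10, -57, -53  ⇒  2A = -129, A = -64.5.
Then Σ (x_i + x_{i+1})·c_i = 558, so x̄ = 558 / (6·(-64.5)) = -62/43.

-62/43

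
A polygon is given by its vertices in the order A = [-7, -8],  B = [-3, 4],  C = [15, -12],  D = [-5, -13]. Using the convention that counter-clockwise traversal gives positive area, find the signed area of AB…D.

Σ = (-52) + (-24) + (-255) + (-51) = -382
Signed area = Σ/2 = -191 (negative ⇒ clockwise traversal).

-191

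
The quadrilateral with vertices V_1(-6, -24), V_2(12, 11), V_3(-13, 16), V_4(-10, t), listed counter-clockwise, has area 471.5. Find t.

The doubled signed area Σ (x_i y_{i+1} − x_{i+1} y_i) is linear in t.
With t=0 it equals 957; the coefficient of t is -7 (from the two edges through V_4).
So -7·t + 957 = 2·471.5 = 943 ⇒ t = 2.

2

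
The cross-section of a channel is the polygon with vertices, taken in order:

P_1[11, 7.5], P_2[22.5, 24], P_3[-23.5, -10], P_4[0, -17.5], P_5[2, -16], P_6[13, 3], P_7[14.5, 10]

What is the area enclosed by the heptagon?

Apply the surveyor's formula: 2A = Σ (x_i·y_{i+1} − x_{i+1}·y_i), indices taken mod 7.
Σ = (95.25) + (339) + (411.25) + (35) + (214) + (86.5) + (-1.25) = 1179.75
Area = |Σ|/2 = 589.875.

589.875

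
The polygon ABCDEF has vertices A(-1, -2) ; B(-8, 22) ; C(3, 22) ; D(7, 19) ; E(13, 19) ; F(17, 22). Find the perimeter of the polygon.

82

|AB| = √((-7)² + (24)²) = √625 = 25
|BC| = √((11)² + (0)²) = √121 = 11
|CD| = √((4)² + (-3)²) = √25 = 5
|DE| = √((6)² + (0)²) = √36 = 6
|EF| = √((4)² + (3)²) = √25 = 5
|FA| = √((-18)² + (-24)²) = √900 = 30
Perimeter = 25 + 11 + 5 + 6 + 5 + 30 = 82.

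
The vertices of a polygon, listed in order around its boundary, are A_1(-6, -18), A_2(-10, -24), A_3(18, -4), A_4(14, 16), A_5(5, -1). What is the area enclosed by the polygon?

295

Apply the surveyor's formula: 2A = Σ (x_i·y_{i+1} − x_{i+1}·y_i), indices taken mod 5.
A_1→A_2: (-6)(-24) − (-10)(-18) = -36
A_2→A_3: (-10)(-4) − (18)(-24) = 472
A_3→A_4: (18)(16) − (14)(-4) = 344
A_4→A_5: (14)(-1) − (5)(16) = -94
A_5→A_1: (5)(-18) − (-6)(-1) = -96
Σ = 590
Area = |Σ|/2 = 295.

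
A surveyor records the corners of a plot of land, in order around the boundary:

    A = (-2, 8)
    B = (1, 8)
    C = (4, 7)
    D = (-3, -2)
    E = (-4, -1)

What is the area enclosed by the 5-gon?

Apply Gauss's area formula: 2A = Σ (x_i·y_{i+1} − x_{i+1}·y_i), indices taken mod 5.
Σ = (-24) + (-25) + (13) + (-5) + (-34) = -75
Area = |Σ|/2 = 37.5.

37.5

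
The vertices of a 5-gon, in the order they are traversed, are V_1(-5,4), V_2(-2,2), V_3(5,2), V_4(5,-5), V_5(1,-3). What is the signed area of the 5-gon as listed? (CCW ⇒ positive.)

-36

V_1→V_2: (-5)(2) − (-2)(4) = -2
V_2→V_3: (-2)(2) − (5)(2) = -14
V_3→V_4: (5)(-5) − (5)(2) = -35
V_4→V_5: (5)(-3) − (1)(-5) = -10
V_5→V_1: (1)(4) − (-5)(-3) = -11
Σ = -72
Signed area = Σ/2 = -36 (negative ⇒ clockwise traversal).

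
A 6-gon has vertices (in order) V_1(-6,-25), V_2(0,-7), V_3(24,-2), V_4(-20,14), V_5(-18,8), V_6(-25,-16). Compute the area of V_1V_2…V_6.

807.5

V_1→V_2: (-6)(-7) − (0)(-25) = 42
V_2→V_3: (0)(-2) − (24)(-7) = 168
V_3→V_4: (24)(14) − (-20)(-2) = 296
V_4→V_5: (-20)(8) − (-18)(14) = 92
V_5→V_6: (-18)(-16) − (-25)(8) = 488
V_6→V_1: (-25)(-25) − (-6)(-16) = 529
Σ = 1615
Area = |Σ|/2 = 807.5.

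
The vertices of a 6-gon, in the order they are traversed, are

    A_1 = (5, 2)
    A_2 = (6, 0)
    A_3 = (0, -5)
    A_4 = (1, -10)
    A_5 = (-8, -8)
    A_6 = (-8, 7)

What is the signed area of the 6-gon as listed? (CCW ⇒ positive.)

-148

Σ = (-12) + (-30) + (5) + (-88) + (-120) + (-51) = -296
Signed area = Σ/2 = -148 (negative ⇒ clockwise traversal).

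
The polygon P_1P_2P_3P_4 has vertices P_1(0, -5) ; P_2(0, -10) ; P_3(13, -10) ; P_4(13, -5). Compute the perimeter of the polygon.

36

|P_1P_2| = √((0)² + (-5)²) = √25 = 5
|P_2P_3| = √((13)² + (0)²) = √169 = 13
|P_3P_4| = √((0)² + (5)²) = √25 = 5
|P_4P_1| = √((-13)² + (0)²) = √169 = 13
Perimeter = 5 + 13 + 5 + 13 = 36.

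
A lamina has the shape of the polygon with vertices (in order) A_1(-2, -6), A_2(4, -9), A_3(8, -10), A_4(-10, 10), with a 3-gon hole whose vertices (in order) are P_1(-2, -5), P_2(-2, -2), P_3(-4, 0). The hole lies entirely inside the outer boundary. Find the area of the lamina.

Outer boundary:
Σ = (42) + (32) + (-20) + (80) = 134
Area = |Σ|/2 = 67.
Hole:
Σ = (-6) + (-8) + (20) = 6
Area = |Σ|/2 = 3.
Net area = 67 − 3 = 64.

64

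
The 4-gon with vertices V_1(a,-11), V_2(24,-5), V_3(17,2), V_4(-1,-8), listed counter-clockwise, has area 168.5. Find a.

Write out the shoelace sum; only the two edges meeting at V_1 involve a:
2·Area = [((-1)·(-11) − a·(-8)) + (a·(-5) − 24·(-11))] + -1
       = 3·a + 274 = 337
⇒ a = 21.

21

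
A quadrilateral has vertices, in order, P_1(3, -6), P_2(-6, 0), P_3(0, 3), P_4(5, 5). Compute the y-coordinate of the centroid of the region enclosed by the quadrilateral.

-29/114

Apply the shoelace formula. First the cross-terms c_i = x_i·y_{i+1} − x_{i+1}·y_i:
  -36, -18, -15, -45  ⇒  2A = -114, A = -57.
Then Σ (y_i + y_{i+1})·c_i = 87, so ȳ = 87 / (6·(-57)) = -29/114.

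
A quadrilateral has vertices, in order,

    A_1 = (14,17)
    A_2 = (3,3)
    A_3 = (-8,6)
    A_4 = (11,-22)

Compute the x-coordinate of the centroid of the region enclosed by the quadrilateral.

Apply the shoelace (surveyor's) formula. First the cross-terms c_i = x_i·y_{i+1} − x_{i+1}·y_i:
  -9, 42, 110, 495  ⇒  2A = 638, A = 319.
Then Σ (x_i + x_{i+1})·c_i = 12342, so x̄ = 12342 / (6·319) = 187/29.

187/29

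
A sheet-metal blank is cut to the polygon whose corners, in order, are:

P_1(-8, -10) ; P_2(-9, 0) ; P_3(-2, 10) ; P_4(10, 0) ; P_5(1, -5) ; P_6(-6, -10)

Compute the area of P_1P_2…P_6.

195

Apply Gauss's area formula: 2A = Σ (x_i·y_{i+1} − x_{i+1}·y_i), indices taken mod 6.
Cross-terms: -90, -90, -100, -50, -40, -20  ⇒  Σ = -390
Area = |Σ|/2 = 195.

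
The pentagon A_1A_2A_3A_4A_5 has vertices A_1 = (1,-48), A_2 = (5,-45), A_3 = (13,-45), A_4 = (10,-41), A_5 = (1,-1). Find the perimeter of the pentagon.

|A_1A_2| = √((4)² + (3)²) = √25 = 5
|A_2A_3| = √((8)² + (0)²) = √64 = 8
|A_3A_4| = √((-3)² + (4)²) = √25 = 5
|A_4A_5| = √((-9)² + (40)²) = √1681 = 41
|A_5A_1| = √((0)² + (-47)²) = √2209 = 47
Perimeter = 5 + 8 + 5 + 41 + 47 = 106.

106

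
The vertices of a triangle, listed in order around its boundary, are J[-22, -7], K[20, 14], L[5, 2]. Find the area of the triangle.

Apply Gauss's area formula: 2A = Σ (x_i·y_{i+1} − x_{i+1}·y_i), indices taken mod 3.
Σ = (-168) + (-30) + (9) = -189
Area = |Σ|/2 = 94.5.

94.5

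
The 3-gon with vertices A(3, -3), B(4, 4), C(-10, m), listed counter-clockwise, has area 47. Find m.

Write out the shoelace sum; only the two edges meeting at C involve m:
2·Area = [(4·m − (-10)·4) + ((-10)·(-3) − 3·m)] + 24
       = 1·m + 94 = 94
⇒ m = 0.

0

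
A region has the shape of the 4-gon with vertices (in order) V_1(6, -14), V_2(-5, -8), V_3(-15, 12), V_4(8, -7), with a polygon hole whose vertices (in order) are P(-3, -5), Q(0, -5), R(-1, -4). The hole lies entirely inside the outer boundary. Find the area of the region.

178

Outer boundary:
Σ = (-118) + (-180) + (9) + (-70) = -359
Area = |Σ|/2 = 179.5.
Hole:
Cross-terms: 15, -5, -7  ⇒  Σ = 3
Area = |Σ|/2 = 1.5.
Net area = 179.5 − 1.5 = 178.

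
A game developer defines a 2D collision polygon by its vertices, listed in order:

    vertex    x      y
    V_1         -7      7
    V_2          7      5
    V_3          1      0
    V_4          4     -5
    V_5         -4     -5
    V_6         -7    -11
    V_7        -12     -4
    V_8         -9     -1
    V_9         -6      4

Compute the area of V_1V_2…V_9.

154.5

Σ = (-84) + (-5) + (-5) + (-40) + (9) + (-104) + (-24) + (-42) + (-14) = -309
Area = |Σ|/2 = 154.5.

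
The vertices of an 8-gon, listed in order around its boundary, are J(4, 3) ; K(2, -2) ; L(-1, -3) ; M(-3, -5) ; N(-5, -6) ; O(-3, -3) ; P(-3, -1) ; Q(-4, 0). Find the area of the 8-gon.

29

Σ = (-14) + (-8) + (-4) + (-7) + (-3) + (-6) + (-4) + (-12) = -58
Area = |Σ|/2 = 29.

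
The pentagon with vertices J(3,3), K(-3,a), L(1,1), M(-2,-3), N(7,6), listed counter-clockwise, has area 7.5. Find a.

Write out the shoelace sum; only the two edges meeting at K involve a:
2·Area = [(3·a − (-3)·3) + ((-3)·1 − 1·a)] + 11
       = 2·a + 17 = 15
⇒ a = -1.

-1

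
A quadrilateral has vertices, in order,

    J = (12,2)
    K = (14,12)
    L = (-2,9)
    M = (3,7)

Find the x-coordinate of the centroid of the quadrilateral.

515/63

Apply Gauss's area formula. First the cross-terms c_i = x_i·y_{i+1} − x_{i+1}·y_i:
  116, 150, -41, -78  ⇒  2A = 147, A = 73.5.
Then Σ (x_i + x_{i+1})·c_i = 3605, so x̄ = 3605 / (6·73.5) = 515/63.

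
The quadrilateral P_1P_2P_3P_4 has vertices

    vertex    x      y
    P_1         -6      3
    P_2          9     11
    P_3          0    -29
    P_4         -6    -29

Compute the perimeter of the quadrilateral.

96

|P_1P_2| = √((15)² + (8)²) = √289 = 17
|P_2P_3| = √((-9)² + (-40)²) = √1681 = 41
|P_3P_4| = √((-6)² + (0)²) = √36 = 6
|P_4P_1| = √((0)² + (32)²) = √1024 = 32
Perimeter = 17 + 41 + 6 + 32 = 96.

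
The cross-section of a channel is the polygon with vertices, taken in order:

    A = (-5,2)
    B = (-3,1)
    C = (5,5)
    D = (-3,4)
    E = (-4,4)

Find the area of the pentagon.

Apply the shoelace formula: 2A = Σ (x_i·y_{i+1} − x_{i+1}·y_i), indices taken mod 5.
A→B: (-5)(1) − (-3)(2) = 1
B→C: (-3)(5) − (5)(1) = -20
C→D: (5)(4) − (-3)(5) = 35
D→E: (-3)(4) − (-4)(4) = 4
E→A: (-4)(2) − (-5)(4) = 12
Σ = 32
Area = |Σ|/2 = 16.

16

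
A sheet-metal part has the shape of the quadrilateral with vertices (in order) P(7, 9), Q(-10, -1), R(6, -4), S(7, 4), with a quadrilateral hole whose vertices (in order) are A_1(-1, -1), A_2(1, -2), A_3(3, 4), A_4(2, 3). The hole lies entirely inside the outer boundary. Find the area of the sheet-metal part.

100.5

Outer boundary:
Apply the shoelace formula: 2A = Σ (x_i·y_{i+1} − x_{i+1}·y_i), indices taken mod 4.
P→Q: (7)(-1) − (-10)(9) = 83
Q→R: (-10)(-4) − (6)(-1) = 46
R→S: (6)(4) − (7)(-4) = 52
S→P: (7)(9) − (7)(4) = 35
Σ = 216
Area = |Σ|/2 = 108.
Hole:
A_1→A_2: (-1)(-2) − (1)(-1) = 3
A_2→A_3: (1)(4) − (3)(-2) = 10
A_3→A_4: (3)(3) − (2)(4) = 1
A_4→A_1: (2)(-1) − (-1)(3) = 1
Σ = 15
Area = |Σ|/2 = 7.5.
Net area = 108 − 7.5 = 100.5.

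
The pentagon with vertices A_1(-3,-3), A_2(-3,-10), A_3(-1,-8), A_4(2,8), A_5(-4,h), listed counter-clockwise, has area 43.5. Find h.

The doubled signed area Σ (x_i y_{i+1} − x_{i+1} y_i) is linear in h.
With h=0 it equals 87; the coefficient of h is 5 (from the two edges through A_5).
So 5·h + 87 = 2·43.5 = 87 ⇒ h = 0.

0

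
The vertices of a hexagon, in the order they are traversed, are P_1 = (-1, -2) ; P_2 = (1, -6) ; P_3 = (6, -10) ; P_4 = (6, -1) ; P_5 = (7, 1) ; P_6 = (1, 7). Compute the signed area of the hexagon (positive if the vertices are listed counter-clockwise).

77

Cross-terms: 8, 26, 54, 13, 48, 5  ⇒  Σ = 154
Signed area = Σ/2 = 77 (positive ⇒ counter-clockwise traversal).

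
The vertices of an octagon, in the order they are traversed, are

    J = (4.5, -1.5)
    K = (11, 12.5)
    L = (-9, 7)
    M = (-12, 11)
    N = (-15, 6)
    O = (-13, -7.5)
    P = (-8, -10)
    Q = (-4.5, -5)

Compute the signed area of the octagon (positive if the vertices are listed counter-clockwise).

Apply the shoelace formula: 2A = Σ (x_i·y_{i+1} − x_{i+1}·y_i), indices taken mod 8.
Σ = (72.75) + (189.5) + (-15) + (93) + (190.5) + (70) + (-5) + (29.25) = 625
Signed area = Σ/2 = 312.5 (positive ⇒ counter-clockwise traversal).

312.5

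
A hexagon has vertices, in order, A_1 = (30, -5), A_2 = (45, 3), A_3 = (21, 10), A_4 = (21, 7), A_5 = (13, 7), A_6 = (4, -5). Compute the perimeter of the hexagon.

94

|A_1A_2| = √((15)² + (8)²) = √289 = 17
|A_2A_3| = √((-24)² + (7)²) = √625 = 25
|A_3A_4| = √((0)² + (-3)²) = √9 = 3
|A_4A_5| = √((-8)² + (0)²) = √64 = 8
|A_5A_6| = √((-9)² + (-12)²) = √225 = 15
|A_6A_1| = √((26)² + (0)²) = √676 = 26
Perimeter = 17 + 25 + 3 + 8 + 15 + 26 = 94.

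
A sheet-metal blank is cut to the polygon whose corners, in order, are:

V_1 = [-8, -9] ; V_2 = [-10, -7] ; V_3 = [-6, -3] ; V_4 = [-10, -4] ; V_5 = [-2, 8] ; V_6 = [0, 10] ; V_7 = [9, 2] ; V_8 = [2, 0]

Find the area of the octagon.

136

Apply Gauss's area formula: 2A = Σ (x_i·y_{i+1} − x_{i+1}·y_i), indices taken mod 8.
V_1→V_2: (-8)(-7) − (-10)(-9) = -34
V_2→V_3: (-10)(-3) − (-6)(-7) = -12
V_3→V_4: (-6)(-4) − (-10)(-3) = -6
V_4→V_5: (-10)(8) − (-2)(-4) = -88
V_5→V_6: (-2)(10) − (0)(8) = -20
V_6→V_7: (0)(2) − (9)(10) = -90
V_7→V_8: (9)(0) − (2)(2) = -4
V_8→V_1: (2)(-9) − (-8)(0) = -18
Σ = -272
Area = |Σ|/2 = 136.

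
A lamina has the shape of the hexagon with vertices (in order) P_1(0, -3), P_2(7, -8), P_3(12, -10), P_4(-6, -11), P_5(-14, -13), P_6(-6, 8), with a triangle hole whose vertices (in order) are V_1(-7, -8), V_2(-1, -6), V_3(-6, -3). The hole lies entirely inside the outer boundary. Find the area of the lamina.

182.5

Outer boundary:
Cross-terms: 21, 26, -192, -76, -190, 18  ⇒  Σ = -393
Area = |Σ|/2 = 196.5.
Hole:
Apply the surveyor's formula: 2A = Σ (x_i·y_{i+1} − x_{i+1}·y_i), indices taken mod 3.
V_1→V_2: (-7)(-6) − (-1)(-8) = 34
V_2→V_3: (-1)(-3) − (-6)(-6) = -33
V_3→V_1: (-6)(-8) − (-7)(-3) = 27
Σ = 28
Area = |Σ|/2 = 14.
Net area = 196.5 − 14 = 182.5.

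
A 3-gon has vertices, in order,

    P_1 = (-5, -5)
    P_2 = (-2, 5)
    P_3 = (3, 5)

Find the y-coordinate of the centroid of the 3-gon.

Apply the surveyor's formula. First the cross-terms c_i = x_i·y_{i+1} − x_{i+1}·y_i:
  -35, -25, 10  ⇒  2A = -50, A = -25.
Then Σ (y_i + y_{i+1})·c_i = -250, so ȳ = -250 / (6·(-25)) = 5/3.

5/3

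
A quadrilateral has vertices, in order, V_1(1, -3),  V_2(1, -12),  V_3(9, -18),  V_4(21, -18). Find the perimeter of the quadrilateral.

56

|V_1V_2| = √((0)² + (-9)²) = √81 = 9
|V_2V_3| = √((8)² + (-6)²) = √100 = 10
|V_3V_4| = √((12)² + (0)²) = √144 = 12
|V_4V_1| = √((-20)² + (15)²) = √625 = 25
Perimeter = 9 + 10 + 12 + 25 = 56.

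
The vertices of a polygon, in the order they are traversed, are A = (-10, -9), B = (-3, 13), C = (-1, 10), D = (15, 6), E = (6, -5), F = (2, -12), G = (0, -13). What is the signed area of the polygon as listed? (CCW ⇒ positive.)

A→B: (-10)(13) − (-3)(-9) = -157
B→C: (-3)(10) − (-1)(13) = -17
C→D: (-1)(6) − (15)(10) = -156
D→E: (15)(-5) − (6)(6) = -111
E→F: (6)(-12) − (2)(-5) = -62
F→G: (2)(-13) − (0)(-12) = -26
G→A: (0)(-9) − (-10)(-13) = -130
Σ = -659
Signed area = Σ/2 = -329.5 (negative ⇒ clockwise traversal).

-329.5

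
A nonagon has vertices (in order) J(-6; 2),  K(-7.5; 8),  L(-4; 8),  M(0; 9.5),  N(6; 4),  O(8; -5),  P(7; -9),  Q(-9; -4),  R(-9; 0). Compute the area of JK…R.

209

Σ = (-33) + (-28) + (-38) + (-57) + (-62) + (-37) + (-109) + (-36) + (-18) = -418
Area = |Σ|/2 = 209.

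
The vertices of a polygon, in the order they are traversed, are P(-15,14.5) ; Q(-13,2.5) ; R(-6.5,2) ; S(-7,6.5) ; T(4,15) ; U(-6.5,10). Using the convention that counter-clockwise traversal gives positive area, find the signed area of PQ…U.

87.625

Apply Gauss's area formula: 2A = Σ (x_i·y_{i+1} − x_{i+1}·y_i), indices taken mod 6.
P→Q: (-15)(2.5) − (-13)(14.5) = 151
Q→R: (-13)(2) − (-6.5)(2.5) = -9.75
R→S: (-6.5)(6.5) − (-7)(2) = -28.25
S→T: (-7)(15) − (4)(6.5) = -131
T→U: (4)(10) − (-6.5)(15) = 137.5
U→P: (-6.5)(14.5) − (-15)(10) = 55.75
Σ = 175.25
Signed area = Σ/2 = 87.625 (positive ⇒ counter-clockwise traversal).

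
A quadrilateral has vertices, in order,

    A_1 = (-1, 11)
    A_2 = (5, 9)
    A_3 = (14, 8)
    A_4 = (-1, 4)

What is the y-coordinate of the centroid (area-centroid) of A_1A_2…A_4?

231/31

Apply the shoelace (surveyor's) formula. First the cross-terms c_i = x_i·y_{i+1} − x_{i+1}·y_i:
  -64, -86, 64, -7  ⇒  2A = -93, A = -46.5.
Then Σ (y_i + y_{i+1})·c_i = -2079, so ȳ = -2079 / (6·(-46.5)) = 231/31.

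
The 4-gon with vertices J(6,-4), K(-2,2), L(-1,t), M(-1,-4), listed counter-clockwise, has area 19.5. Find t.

The doubled signed area Σ (x_i y_{i+1} − x_{i+1} y_i) is linear in t.
With t=0 it equals 38; the coefficient of t is -1 (from the two edges through L).
So -1·t + 38 = 2·19.5 = 39 ⇒ t = -1.

-1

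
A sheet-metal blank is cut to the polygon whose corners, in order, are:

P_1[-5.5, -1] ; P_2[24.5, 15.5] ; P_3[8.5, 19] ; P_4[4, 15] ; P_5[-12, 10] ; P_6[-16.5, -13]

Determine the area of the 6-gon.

405.25

Apply the surveyor's formula: 2A = Σ (x_i·y_{i+1} − x_{i+1}·y_i), indices taken mod 6.
Σ = (-60.75) + (333.75) + (51.5) + (220) + (321) + (-55) = 810.5
Area = |Σ|/2 = 405.25.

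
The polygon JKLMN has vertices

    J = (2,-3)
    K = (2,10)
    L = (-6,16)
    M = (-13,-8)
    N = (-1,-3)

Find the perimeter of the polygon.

|JK| = √((0)² + (13)²) = √169 = 13
|KL| = √((-8)² + (6)²) = √100 = 10
|LM| = √((-7)² + (-24)²) = √625 = 25
|MN| = √((12)² + (5)²) = √169 = 13
|NJ| = √((3)² + (0)²) = √9 = 3
Perimeter = 13 + 10 + 25 + 13 + 3 = 64.

64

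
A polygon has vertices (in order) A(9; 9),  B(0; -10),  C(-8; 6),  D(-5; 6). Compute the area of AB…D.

Apply the surveyor's formula: 2A = Σ (x_i·y_{i+1} − x_{i+1}·y_i), indices taken mod 4.
Σ = (-90) + (-80) + (-18) + (-99) = -287
Area = |Σ|/2 = 143.5.

143.5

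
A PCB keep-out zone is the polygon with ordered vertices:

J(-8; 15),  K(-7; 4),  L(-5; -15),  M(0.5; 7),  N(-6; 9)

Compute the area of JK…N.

Apply the shoelace (surveyor's) formula: 2A = Σ (x_i·y_{i+1} − x_{i+1}·y_i), indices taken mod 5.
Σ = (73) + (125) + (-27.5) + (46.5) + (-18) = 199
Area = |Σ|/2 = 99.5.

99.5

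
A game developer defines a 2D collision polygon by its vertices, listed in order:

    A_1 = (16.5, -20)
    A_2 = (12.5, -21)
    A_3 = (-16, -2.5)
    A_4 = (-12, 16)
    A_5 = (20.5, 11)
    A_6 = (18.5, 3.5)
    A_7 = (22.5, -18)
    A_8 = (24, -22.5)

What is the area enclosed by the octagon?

968.125

Apply Gauss's area formula: 2A = Σ (x_i·y_{i+1} − x_{i+1}·y_i), indices taken mod 8.
Σ = (-96.5) + (-367.25) + (-286) + (-460) + (-131.75) + (-411.75) + (-74.25) + (-108.75) = -1936.25
Area = |Σ|/2 = 968.125.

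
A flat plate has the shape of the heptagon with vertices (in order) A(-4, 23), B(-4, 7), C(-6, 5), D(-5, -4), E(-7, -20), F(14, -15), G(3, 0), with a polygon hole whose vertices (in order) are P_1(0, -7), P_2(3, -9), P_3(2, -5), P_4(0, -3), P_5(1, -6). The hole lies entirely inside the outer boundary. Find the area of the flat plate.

346

Outer boundary:
Apply the shoelace formula: 2A = Σ (x_i·y_{i+1} − x_{i+1}·y_i), indices taken mod 7.
Σ = (64) + (22) + (49) + (72) + (385) + (45) + (69) = 706
Area = |Σ|/2 = 353.
Hole:
Cross-terms: 21, 3, -6, 3, -7  ⇒  Σ = 14
Area = |Σ|/2 = 7.
Net area = 353 − 7 = 346.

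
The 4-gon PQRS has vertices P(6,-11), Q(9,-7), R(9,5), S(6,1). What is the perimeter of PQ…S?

|PQ| = √((3)² + (4)²) = √25 = 5
|QR| = √((0)² + (12)²) = √144 = 12
|RS| = √((-3)² + (-4)²) = √25 = 5
|SP| = √((0)² + (-12)²) = √144 = 12
Perimeter = 5 + 12 + 5 + 12 = 34.

34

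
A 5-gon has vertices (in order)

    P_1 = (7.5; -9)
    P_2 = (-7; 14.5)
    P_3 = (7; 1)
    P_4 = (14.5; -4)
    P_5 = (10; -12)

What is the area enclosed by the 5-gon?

Apply the surveyor's formula: 2A = Σ (x_i·y_{i+1} − x_{i+1}·y_i), indices taken mod 5.
Σ = (45.75) + (-108.5) + (-42.5) + (-134) + (0) = -239.25
Area = |Σ|/2 = 119.625.

119.625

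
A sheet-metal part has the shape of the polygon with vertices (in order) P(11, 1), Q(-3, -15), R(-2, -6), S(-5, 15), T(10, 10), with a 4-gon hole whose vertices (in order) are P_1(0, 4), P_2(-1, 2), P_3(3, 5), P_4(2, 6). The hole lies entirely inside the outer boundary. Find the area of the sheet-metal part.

262.5

Outer boundary:
Apply the surveyor's formula: 2A = Σ (x_i·y_{i+1} − x_{i+1}·y_i), indices taken mod 5.
Σ = (-162) + (-12) + (-60) + (-200) + (-100) = -534
Area = |Σ|/2 = 267.
Hole:
Apply the shoelace formula: 2A = Σ (x_i·y_{i+1} − x_{i+1}·y_i), indices taken mod 4.
Cross-terms: 4, -11, 8, 8  ⇒  Σ = 9
Area = |Σ|/2 = 4.5.
Net area = 267 − 4.5 = 262.5.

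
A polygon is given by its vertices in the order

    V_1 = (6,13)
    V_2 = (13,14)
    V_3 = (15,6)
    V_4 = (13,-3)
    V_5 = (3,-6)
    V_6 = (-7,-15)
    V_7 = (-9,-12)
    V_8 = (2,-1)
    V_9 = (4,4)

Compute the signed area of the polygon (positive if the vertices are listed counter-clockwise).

Apply the surveyor's formula: 2A = Σ (x_i·y_{i+1} − x_{i+1}·y_i), indices taken mod 9.
Cross-terms: -85, -132, -123, -69, -87, -51, 33, 12, 28  ⇒  Σ = -474
Signed area = Σ/2 = -237 (negative ⇒ clockwise traversal).

-237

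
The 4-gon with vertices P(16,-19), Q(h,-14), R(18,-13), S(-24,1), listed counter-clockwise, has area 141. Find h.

18

The doubled signed area Σ (x_i y_{i+1} − x_{i+1} y_i) is linear in h.
With h=0 it equals 174; the coefficient of h is 6 (from the two edges through Q).
So 6·h + 174 = 2·141 = 282 ⇒ h = 18.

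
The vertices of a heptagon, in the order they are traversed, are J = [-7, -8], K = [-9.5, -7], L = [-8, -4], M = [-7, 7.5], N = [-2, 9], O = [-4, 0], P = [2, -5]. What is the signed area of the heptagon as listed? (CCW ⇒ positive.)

-88

Apply the surveyor's formula: 2A = Σ (x_i·y_{i+1} − x_{i+1}·y_i), indices taken mod 7.
J→K: (-7)(-7) − (-9.5)(-8) = -27
K→L: (-9.5)(-4) − (-8)(-7) = -18
L→M: (-8)(7.5) − (-7)(-4) = -88
M→N: (-7)(9) − (-2)(7.5) = -48
N→O: (-2)(0) − (-4)(9) = 36
O→P: (-4)(-5) − (2)(0) = 20
P→J: (2)(-8) − (-7)(-5) = -51
Σ = -176
Signed area = Σ/2 = -88 (negative ⇒ clockwise traversal).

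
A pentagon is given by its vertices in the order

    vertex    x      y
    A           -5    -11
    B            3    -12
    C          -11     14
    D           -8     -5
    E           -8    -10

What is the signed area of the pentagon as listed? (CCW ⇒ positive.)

Σ = (93) + (-90) + (167) + (40) + (38) = 248
Signed area = Σ/2 = 124 (positive ⇒ counter-clockwise traversal).

124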